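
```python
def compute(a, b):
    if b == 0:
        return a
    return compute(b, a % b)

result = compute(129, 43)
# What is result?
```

compute(129, 43) -> compute(43, 0) -> 43

Answer: 43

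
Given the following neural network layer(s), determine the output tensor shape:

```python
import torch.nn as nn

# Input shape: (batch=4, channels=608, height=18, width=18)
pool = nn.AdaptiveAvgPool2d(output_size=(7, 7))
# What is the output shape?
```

Input: (4, 608, 18, 18) -> Output: (4, 608, 7, 7)

Answer: (4, 608, 7, 7)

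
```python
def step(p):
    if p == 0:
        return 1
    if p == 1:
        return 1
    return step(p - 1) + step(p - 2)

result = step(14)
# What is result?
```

Build up from base cases: step(0)=1, step(1)=1, step(2)=2, step(3)=3, step(4)=5, step(5)=8, step(6)=13, ..., step(14)=610

Answer: 610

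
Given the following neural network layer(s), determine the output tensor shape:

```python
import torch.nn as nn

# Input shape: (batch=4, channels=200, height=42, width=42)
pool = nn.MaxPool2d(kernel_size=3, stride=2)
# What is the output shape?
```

Input: (4, 200, 42, 42) -> Output: (4, 200, 20, 20)

Answer: (4, 200, 20, 20)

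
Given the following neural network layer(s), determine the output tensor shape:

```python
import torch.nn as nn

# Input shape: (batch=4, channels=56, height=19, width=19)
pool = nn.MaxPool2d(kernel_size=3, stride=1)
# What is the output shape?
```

Input: (4, 56, 19, 19) -> Output: (4, 56, 17, 17)

Answer: (4, 56, 17, 17)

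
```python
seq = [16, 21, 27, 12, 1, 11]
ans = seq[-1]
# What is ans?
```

Trace:
`seq = [16, 21, 27, 12, 1, 11]` → seq = [16, 21, 27, 12, 1, 11]
`ans = seq[-1]` → ans = 11
So ans = 11

Answer: 11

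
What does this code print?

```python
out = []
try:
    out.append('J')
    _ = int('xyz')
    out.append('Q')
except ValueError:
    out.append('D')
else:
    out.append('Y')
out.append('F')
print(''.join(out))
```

Execution trace: 'J' (try body) → 'D' (except ValueError) → 'F' (after the try/except). Output: JDF

Answer: JDF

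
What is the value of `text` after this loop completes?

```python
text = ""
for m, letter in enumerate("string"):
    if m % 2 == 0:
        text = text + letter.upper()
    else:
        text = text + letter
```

Uppercase even positions in 'string'
`text` takes the values: "" → "S" → "St" → "StR" → "StRi" → "StRiN" → "StRiNg"

Answer: "StRiNg"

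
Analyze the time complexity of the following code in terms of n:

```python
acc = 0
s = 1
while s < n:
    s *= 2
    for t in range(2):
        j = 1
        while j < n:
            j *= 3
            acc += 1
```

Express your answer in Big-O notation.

Each loop level contributes: log n × 1 × log n. Multiplying the contributions gives O(log² n).

Answer: O(log² n)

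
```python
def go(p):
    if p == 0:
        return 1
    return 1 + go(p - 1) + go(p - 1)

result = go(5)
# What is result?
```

go(p) = 1 + 2·go(p-1), go(0)=1. Closed form: (1+1)·2^5 - 1 = 63.

Answer: 63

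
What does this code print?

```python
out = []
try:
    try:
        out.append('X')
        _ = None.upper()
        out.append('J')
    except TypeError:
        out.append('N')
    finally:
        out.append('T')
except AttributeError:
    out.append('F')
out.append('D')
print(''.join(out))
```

Execution trace: 'X' (inner try body) → 'T' (inner finally) → 'F' (outer except AttributeError) → 'D' (after the try/except). Output: XTFD

Answer: XTFD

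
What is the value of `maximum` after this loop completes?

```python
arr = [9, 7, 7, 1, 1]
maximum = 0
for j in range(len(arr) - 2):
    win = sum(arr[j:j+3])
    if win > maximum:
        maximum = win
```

Max sum of 3-element window in [9, 7, 7, 1, 1]
`maximum` takes the values: 0 → 23

Answer: 23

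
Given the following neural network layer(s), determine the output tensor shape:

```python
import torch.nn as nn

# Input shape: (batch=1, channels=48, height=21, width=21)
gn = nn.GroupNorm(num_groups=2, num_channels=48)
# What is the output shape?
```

Input: (1, 48, 21, 21) -> Output: (1, 48, 21, 21)

Answer: (1, 48, 21, 21)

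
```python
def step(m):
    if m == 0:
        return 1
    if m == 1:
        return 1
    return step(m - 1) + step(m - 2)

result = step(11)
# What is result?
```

Build up from base cases: step(0)=1, step(1)=1, step(2)=2, step(3)=3, step(4)=5, step(5)=8, step(6)=13, ..., step(11)=144

Answer: 144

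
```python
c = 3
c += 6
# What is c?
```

Trace:
`c = 3` → c = 3
`c += 6` → c = 9
So c = 9

Answer: 9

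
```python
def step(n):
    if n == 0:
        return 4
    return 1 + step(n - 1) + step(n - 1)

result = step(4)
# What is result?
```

step(n) = 1 + 2·step(n-1), step(0)=4. Closed form: (4+1)·2^4 - 1 = 79.

Answer: 79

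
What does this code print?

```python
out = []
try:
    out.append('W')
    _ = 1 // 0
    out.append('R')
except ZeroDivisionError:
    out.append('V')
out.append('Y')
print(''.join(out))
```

Execution trace: 'W' (try body) → 'V' (except ZeroDivisionError) → 'Y' (after the try/except). Output: WVY

Answer: WVY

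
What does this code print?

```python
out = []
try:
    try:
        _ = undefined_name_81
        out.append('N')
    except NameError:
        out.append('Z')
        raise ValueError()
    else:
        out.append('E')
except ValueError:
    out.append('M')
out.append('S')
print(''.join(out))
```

Execution trace: 'Z' (inner except NameError) → 'M' (outer except ValueError) → 'S' (after the try/except). Output: ZMS

Answer: ZMS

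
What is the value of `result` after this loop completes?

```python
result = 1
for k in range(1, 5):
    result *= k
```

4! = 24
`result` takes the values: 1 → 2 → 6 → 24

Answer: 24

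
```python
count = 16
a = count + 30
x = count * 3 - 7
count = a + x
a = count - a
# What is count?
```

Trace:
`count = 16` → count = 16
`a = count + 30` → a = 46
`x = count * 3 - 7` → x = 41
`count = a + x` → count = 87
`a = count - a` → a = 41
So count = 87

Answer: 87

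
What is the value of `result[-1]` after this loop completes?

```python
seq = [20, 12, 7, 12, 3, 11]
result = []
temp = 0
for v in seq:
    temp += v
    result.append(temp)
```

Cumulative sum ends at 65
`result` takes the values: [] → [20] → [20, 32] → [20, 32, 39] → [20, 32, 39, 51] → [20, 32, 39, 51, 54] → [20, 32, 39, 51, 54, 65]
So `result[-1]` = 65

Answer: 65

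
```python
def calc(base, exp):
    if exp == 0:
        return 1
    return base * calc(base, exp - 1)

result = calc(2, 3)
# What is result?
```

calc(2, 3) = 2 * 2 * 2 = 8

Answer: 8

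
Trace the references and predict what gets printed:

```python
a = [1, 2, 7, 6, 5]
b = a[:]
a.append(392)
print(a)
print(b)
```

Key concept: slice [:] creates copy.
Step by step:
`a = [1, 2, 7, 6, 5]` → a = [1, 2, 7, 6, 5]
`b = a[:]` → b = [1, 2, 7, 6, 5]
`a.append(392)` → a = [1, 2, 7, 6, 5, 392]
`print(a)` → prints [1, 2, 7, 6, 5, 392]
`print(b)` → prints [1, 2, 7, 6, 5]

Answer:
[1, 2, 7, 6, 5, 392]
[1, 2, 7, 6, 5]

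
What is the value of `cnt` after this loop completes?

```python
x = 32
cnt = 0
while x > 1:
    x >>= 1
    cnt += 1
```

Count right shifts until 1
`cnt` takes the values: 0 → 1 → 2 → 3 → 4 → 5

Answer: 5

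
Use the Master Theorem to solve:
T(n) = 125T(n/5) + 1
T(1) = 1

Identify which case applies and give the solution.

a=125, b=5, f(n)=1. log_5(125) = 3. Since c=0 < 3, Case 1 applies: T(n) = Θ(n^log_b(a)) = O(n^3).

Answer: O(n^3) - Case 1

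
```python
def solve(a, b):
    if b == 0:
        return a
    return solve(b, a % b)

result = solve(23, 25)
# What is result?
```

solve(23, 25) -> solve(25, 23) -> solve(23, 2) -> solve(2, 1) -> solve(1, 0) -> 1

Answer: 1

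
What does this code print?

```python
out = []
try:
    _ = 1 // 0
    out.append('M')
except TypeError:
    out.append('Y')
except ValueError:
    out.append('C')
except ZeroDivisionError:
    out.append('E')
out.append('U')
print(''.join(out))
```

Execution trace: 'E' (except ZeroDivisionError) → 'U' (after the try/except). Output: EU

Answer: EU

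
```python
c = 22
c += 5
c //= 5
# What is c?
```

Trace:
`c = 22` → c = 22
`c += 5` → c = 27
`c //= 5` → c = 5
So c = 5

Answer: 5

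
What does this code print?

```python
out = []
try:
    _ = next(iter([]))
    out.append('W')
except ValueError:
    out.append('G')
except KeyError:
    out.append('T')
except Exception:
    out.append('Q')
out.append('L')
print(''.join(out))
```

Execution trace: 'Q' (except Exception) → 'L' (after the try/except). Output: QL

Answer: QL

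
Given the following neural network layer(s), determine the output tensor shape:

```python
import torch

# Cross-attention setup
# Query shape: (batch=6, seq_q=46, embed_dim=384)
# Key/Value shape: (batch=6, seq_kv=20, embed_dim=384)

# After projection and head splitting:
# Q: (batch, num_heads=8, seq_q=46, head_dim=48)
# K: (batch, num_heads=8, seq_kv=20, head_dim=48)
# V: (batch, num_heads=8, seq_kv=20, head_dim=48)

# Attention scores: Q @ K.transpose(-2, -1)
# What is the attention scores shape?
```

Input: (6, 46, 384) -> Output: (6, 8, 46, 20)

Answer: (6, 8, 46, 20)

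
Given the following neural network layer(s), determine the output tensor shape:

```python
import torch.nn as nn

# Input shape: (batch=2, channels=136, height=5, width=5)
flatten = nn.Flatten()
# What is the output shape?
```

Input: (2, 136, 5, 5) -> Output: (2, 3400)

Answer: (2, 3400)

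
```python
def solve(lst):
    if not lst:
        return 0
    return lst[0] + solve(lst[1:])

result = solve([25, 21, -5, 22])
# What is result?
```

25 + 21 + (-5) + 22 + 0 = 63

Answer: 63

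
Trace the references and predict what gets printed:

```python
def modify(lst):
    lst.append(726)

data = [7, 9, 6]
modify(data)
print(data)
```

Key concept: function modifies passed list.
Step by step:
`data = [7, 9, 6]` → data = [7, 9, 6]
`modify(data)` → data = [7, 9, 6, 726]
`print(data)` → prints [7, 9, 6, 726]

Answer: [7, 9, 6, 726]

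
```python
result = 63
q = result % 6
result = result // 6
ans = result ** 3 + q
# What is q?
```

Trace:
`result = 63` → result = 63
`q = result % 6` → q = 3
`result = result // 6` → result = 10
`ans = result ** 3 + q` → ans = 1003
So q = 3

Answer: 3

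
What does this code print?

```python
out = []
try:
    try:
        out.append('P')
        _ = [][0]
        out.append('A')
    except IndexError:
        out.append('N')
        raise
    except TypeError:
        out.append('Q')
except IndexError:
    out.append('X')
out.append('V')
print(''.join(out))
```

Execution trace: 'P' (try body) → 'N' (except IndexError) → 'X' (outer except IndexError) → 'V' (after the try/except). Output: PNXV

Answer: PNXV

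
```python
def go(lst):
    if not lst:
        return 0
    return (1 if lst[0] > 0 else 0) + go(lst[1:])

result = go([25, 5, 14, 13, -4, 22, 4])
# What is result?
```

Count of positive elements in [25, 5, 14, 13, -4, 22, 4] = 6

Answer: 6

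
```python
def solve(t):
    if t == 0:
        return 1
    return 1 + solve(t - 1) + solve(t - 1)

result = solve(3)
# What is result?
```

solve(t) = 1 + 2·solve(t-1), solve(0)=1. Closed form: (1+1)·2^3 - 1 = 15.

Answer: 15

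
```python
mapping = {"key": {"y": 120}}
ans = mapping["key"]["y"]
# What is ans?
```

Trace:
`mapping = {"key": {"y": 120}}` → mapping = {'key': {'y': 120}}
`ans = mapping["key"]["y"]` → ans = 120
So ans = 120

Answer: 120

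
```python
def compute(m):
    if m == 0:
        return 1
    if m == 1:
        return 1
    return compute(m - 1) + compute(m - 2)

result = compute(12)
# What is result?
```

Build up from base cases: compute(0)=1, compute(1)=1, compute(2)=2, compute(3)=3, compute(4)=5, compute(5)=8, compute(6)=13, ..., compute(12)=233

Answer: 233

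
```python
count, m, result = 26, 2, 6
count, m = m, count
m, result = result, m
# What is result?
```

Trace:
`count, m, result = 26, 2, 6` → count = 26; m = 2; result = 6
`count, m = m, count` → count = 2; m = 26
`m, result = result, m` → m = 6; result = 26
So result = 26

Answer: 26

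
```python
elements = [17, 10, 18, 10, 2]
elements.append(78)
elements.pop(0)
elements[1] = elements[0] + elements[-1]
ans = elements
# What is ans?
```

Trace:
`elements = [17, 10, 18, 10, 2]` → elements = [17, 10, 18, 10, 2]
`elements.append(78)` → elements = [17, 10, 18, 10, 2, 78]
`elements.pop(0)` → elements = [10, 18, 10, 2, 78]
`elements[1] = elements[0] + elements[-1]` → elements = [10, 88, 10, 2, 78]
`ans = elements` → ans = [10, 88, 10, 2, 78]
So ans = [10, 88, 10, 2, 78]

Answer: [10, 88, 10, 2, 78]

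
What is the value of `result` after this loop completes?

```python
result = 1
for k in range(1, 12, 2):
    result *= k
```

Product of 1, 3, 5, ... up to 11
`result` takes the values: 1 → 3 → 15 → 105 → 945 → 10395

Answer: 10395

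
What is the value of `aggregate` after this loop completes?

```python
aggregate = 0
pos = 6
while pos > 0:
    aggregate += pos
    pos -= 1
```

Sum 6 down to 1
`aggregate` takes the values: 0 → 6 → 11 → 15 → 18 → 20 → 21

Answer: 21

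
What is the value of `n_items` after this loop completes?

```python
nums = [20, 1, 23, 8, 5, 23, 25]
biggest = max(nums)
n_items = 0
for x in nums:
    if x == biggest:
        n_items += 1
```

Count of max value 25 in [20, 1, 23, 8, 5, 23, 25]
`n_items` takes the values: 0 → 1

Answer: 1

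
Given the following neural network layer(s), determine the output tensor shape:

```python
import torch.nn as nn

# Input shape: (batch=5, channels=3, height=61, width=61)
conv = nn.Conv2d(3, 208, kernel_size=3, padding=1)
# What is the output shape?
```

Input: (5, 3, 61, 61) -> Output: (5, 208, 61, 61)

Answer: (5, 208, 61, 61)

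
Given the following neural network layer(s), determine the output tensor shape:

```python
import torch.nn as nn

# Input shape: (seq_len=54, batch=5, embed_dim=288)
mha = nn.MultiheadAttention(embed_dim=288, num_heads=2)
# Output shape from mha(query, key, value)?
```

Input: (54, 5, 288) -> Output: (54, 5, 288)

Answer: (54, 5, 288)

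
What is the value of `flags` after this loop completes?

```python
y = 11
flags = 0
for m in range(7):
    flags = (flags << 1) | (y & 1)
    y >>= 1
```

Reverse lowest 7 bits of 11
`flags` takes the values: 0 → 1 → 3 → 6 → 13 → 26 → 52 → 104

Answer: 104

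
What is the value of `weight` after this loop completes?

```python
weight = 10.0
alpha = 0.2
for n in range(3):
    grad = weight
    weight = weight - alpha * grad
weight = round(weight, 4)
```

Gradient descent: w = 10.0 * (1 - 0.2)^3
`weight` takes the values: 10.0 → 8.0 → 6.4 → 5.12

Answer: 5.12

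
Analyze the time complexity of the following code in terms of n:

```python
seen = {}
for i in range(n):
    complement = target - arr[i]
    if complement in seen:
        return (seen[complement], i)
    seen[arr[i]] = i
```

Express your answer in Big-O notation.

This is Two sum with hash map. Time complexity: O(n).

Answer: O(n)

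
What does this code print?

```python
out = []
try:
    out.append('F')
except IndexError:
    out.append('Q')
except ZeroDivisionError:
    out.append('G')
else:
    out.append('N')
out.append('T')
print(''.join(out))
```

Execution trace: 'F' (try body, no exception) → 'N' (else) → 'T' (after the try/except). Output: FNT

Answer: FNT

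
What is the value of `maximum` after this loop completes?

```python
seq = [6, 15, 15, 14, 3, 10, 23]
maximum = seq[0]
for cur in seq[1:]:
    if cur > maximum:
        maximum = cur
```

Maximum of [6, 15, 15, 14, 3, 10, 23]
`maximum` takes the values: 6 → 15 → 23

Answer: 23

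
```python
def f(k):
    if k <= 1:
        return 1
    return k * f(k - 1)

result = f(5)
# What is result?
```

f(5) = 5 * 4 * 3 * 2 * 1 = 120

Answer: 120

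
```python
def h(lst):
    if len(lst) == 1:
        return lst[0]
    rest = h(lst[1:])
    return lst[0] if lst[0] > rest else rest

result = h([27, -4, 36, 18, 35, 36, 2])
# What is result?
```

Recursive max over [27, -4, 36, 18, 35, 36, 2] = 36

Answer: 36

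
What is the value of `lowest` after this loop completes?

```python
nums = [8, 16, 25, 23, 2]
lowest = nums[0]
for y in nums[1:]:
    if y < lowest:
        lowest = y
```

Minimum of [8, 16, 25, 23, 2]
`lowest` takes the values: 8 → 2

Answer: 2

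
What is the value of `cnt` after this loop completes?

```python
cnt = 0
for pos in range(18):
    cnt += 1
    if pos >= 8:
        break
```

Loop breaks when pos reaches 8, cnt is 9
`cnt` takes the values: 0 → 1 → 2 → 3 → 4 → 5 → 6 → 7 → 8 → 9

Answer: 9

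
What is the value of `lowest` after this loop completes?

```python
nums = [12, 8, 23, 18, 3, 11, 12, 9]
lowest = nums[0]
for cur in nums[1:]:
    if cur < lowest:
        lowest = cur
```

Minimum of [12, 8, 23, 18, 3, 11, 12, 9]
`lowest` takes the values: 12 → 8 → 3

Answer: 3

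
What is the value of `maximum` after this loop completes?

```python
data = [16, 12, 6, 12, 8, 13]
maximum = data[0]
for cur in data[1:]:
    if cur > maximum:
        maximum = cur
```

Maximum of [16, 12, 6, 12, 8, 13]
`maximum` takes the values: 16

Answer: 16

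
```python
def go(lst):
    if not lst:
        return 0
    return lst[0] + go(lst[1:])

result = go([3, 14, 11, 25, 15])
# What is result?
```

3 + 14 + 11 + 25 + 15 + 0 = 68

Answer: 68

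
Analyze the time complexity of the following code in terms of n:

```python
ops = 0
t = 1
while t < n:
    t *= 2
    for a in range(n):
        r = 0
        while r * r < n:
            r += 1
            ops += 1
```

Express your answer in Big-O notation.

Each loop level contributes: log n × n × √n. Multiplying the contributions gives O(n√n log n).

Answer: O(n√n log n)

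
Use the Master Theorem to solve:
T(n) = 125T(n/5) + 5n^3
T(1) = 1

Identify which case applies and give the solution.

a=125, b=5, f(n)=5n^3. log_5(125) = 3. Since c=3 = 3, Case 2 applies: T(n) = Θ(n^log_b(a) · log n) = O(n^3 log n).

Answer: O(n^3 log n) - Case 2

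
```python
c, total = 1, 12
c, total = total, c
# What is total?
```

Trace:
`c, total = 1, 12` → c = 1; total = 12
`c, total = total, c` → c = 12; total = 1
So total = 1

Answer: 1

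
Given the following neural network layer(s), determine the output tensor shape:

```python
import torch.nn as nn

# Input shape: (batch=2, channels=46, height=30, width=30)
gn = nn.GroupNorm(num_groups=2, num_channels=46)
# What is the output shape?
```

Input: (2, 46, 30, 30) -> Output: (2, 46, 30, 30)

Answer: (2, 46, 30, 30)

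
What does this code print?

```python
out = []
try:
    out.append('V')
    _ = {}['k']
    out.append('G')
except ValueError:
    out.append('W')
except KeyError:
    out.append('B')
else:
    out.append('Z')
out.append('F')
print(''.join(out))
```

Execution trace: 'V' (try body) → 'B' (except KeyError) → 'F' (after the try/except). Output: VBF

Answer: VBF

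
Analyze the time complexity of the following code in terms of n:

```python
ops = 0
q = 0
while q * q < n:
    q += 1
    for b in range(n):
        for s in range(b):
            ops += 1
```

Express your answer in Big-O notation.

Each loop level contributes: √n × n × n. Multiplying the contributions gives O(n^2√n).

Answer: O(n^2√n)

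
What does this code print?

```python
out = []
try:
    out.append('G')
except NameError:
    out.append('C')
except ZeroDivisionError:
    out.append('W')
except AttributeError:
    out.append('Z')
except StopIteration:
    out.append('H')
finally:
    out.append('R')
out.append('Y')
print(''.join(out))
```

Execution trace: 'G' (try body, no exception) → 'R' (finally) → 'Y' (after the try/except). Output: GRY

Answer: GRY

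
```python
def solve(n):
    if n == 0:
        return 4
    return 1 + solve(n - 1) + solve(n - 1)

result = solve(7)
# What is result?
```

solve(n) = 1 + 2·solve(n-1), solve(0)=4. Closed form: (4+1)·2^7 - 1 = 639.

Answer: 639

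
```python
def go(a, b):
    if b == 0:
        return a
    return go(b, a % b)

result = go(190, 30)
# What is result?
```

go(190, 30) -> go(30, 10) -> go(10, 0) -> 10

Answer: 10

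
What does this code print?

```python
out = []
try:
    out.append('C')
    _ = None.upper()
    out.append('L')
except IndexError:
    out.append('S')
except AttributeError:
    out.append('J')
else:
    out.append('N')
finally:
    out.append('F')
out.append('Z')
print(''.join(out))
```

Execution trace: 'C' (try body) → 'J' (except AttributeError) → 'F' (finally) → 'Z' (after the try/except). Output: CJFZ

Answer: CJFZ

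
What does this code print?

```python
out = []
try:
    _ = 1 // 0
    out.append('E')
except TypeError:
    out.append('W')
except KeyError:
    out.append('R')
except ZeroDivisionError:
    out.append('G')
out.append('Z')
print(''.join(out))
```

Execution trace: 'G' (except ZeroDivisionError) → 'Z' (after the try/except). Output: GZ

Answer: GZ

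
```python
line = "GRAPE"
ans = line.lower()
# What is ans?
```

Trace:
`line = "GRAPE"` → line = 'GRAPE'
`ans = line.lower()` → ans = 'grape'
So ans = 'grape'

Answer: 'grape'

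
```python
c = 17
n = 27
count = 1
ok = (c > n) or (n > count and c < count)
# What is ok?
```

Trace:
`c = 17` → c = 17
`n = 27` → n = 27
`count = 1` → count = 1
`ok = (c > n) or (n > count and c < count)` → ok = False
So ok = False

Answer: False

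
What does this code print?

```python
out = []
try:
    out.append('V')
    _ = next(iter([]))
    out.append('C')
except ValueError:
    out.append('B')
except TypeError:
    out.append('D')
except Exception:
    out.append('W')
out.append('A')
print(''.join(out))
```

Execution trace: 'V' (try body) → 'W' (except Exception) → 'A' (after the try/except). Output: VWA

Answer: VWA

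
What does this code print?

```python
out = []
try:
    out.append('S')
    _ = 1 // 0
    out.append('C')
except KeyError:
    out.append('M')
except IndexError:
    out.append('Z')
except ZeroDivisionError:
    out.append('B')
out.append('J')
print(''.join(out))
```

Execution trace: 'S' (try body) → 'B' (except ZeroDivisionError) → 'J' (after the try/except). Output: SBJ

Answer: SBJ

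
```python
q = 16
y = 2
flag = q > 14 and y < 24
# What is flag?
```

Trace:
`q = 16` → q = 16
`y = 2` → y = 2
`flag = q > 14 and y < 24` → flag = True
So flag = True

Answer: True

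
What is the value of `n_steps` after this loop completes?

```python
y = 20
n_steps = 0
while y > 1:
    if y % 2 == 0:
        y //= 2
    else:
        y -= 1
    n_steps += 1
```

Steps to reduce 20 to 1
`n_steps` takes the values: 0 → 1 → 2 → 3 → 4 → 5

Answer: 5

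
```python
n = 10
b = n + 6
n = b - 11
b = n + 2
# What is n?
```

Trace:
`n = 10` → n = 10
`b = n + 6` → b = 16
`n = b - 11` → n = 5
`b = n + 2` → b = 7
So n = 5

Answer: 5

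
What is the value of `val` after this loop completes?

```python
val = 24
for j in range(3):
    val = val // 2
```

Halve 3 times: 24 // 2^3 = 3
`val` takes the values: 24 → 12 → 6 → 3

Answer: 3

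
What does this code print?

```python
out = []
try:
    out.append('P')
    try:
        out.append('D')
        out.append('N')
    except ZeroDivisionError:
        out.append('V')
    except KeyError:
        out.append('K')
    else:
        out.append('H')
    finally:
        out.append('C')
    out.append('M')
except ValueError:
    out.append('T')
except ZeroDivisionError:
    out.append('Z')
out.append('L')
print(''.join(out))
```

Execution trace: 'P' (try body) → 'D' (inner try body) → 'N' (inner try body, no exception) → 'H' (inner else) → 'C' (inner finally) → 'M' (try body, no exception) → 'L' (after the try/except). Output: PDNHCML

Answer: PDNHCML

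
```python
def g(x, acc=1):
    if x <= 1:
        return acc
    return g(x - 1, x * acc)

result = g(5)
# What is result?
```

Accumulator trace (n, acc): (5, 1) -> (4, 5) -> (3, 20) -> (2, 60) -> (1, 120) -> return 120

Answer: 120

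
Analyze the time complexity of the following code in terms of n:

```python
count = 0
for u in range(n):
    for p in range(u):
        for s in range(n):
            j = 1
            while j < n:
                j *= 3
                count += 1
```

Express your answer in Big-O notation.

Each loop level contributes: n × n × n × log n. Multiplying the contributions gives O(n^3 log n).

Answer: O(n^3 log n)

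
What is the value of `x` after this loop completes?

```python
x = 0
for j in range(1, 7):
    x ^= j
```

XOR of 1 to 6
`x` takes the values: 0 → 1 → 3 → 0 → 4 → 1 → 7

Answer: 7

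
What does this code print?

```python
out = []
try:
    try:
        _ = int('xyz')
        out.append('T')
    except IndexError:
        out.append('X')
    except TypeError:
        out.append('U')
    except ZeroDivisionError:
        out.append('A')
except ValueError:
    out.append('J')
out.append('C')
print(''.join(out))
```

Execution trace: 'J' (outer except ValueError) → 'C' (after the try/except). Output: JC

Answer: JC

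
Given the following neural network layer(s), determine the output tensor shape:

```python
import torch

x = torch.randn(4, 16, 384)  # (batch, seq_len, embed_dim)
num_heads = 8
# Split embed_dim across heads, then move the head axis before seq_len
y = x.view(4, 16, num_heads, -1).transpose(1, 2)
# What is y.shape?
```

Input: (4, 16, 384) -> head_dim = 384 // 8 = 48; after view: (4, 16, 8, 48) -> after transpose(1, 2): (4, 8, 16, 48) -> Output: (4, 8, 16, 48)

Answer: (4, 8, 16, 48)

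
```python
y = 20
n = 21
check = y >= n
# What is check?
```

Trace:
`y = 20` → y = 20
`n = 21` → n = 21
`check = y >= n` → check = False
So check = False

Answer: False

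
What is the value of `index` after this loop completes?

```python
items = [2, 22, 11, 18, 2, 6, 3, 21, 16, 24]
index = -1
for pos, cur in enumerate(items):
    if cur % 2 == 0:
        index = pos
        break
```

First even number index in [2, 22, 11, 18, 2, 6, 3, 21, 16, 24]
`index` takes the values: -1 → 0

Answer: 0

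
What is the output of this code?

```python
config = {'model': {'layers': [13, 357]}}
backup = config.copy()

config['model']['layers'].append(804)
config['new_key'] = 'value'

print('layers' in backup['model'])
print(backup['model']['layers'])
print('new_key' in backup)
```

Key concept: shallow copy gotcha with nested dict.
Step by step:
`config = {'model': {'layers': [13, 357]}}` → config = {'model': {'layers': [13, 357]}}
`backup = config.copy()` → backup = {'model': {'layers': [13, 357]}}
`config['model']['layers'].append(804)` → config = {'model': {'layers': [13, 357, 804]}}; backup = {'model': {'layers': [13, 357, 804]}}
`config['new_key'] = 'value'` → config = {'model': {'layers': [13, 357, 804]}, 'new_key': 'value'}
`print('layers' in backup['model'])` → prints True
`print(backup['model']['layers'])` → prints [13, 357, 804]
`print('new_key' in backup)` → prints False

Answer:
True
[13, 357, 804]
False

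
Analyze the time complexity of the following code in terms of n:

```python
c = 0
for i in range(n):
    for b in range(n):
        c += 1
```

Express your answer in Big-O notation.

Each loop level contributes: n × n. Multiplying the contributions gives O(n^2).

Answer: O(n^2)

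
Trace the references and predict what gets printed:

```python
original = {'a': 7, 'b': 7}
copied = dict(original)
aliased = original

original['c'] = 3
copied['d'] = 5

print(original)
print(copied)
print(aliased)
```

Key concept: dict() creates copy, assignment creates alias.
Step by step:
`original = {'a': 7, 'b': 7}` → original = {'a': 7, 'b': 7}
`copied = dict(original)` → copied = {'a': 7, 'b': 7}
`aliased = original` → aliased = {'a': 7, 'b': 7} (same object as original)
`original['c'] = 3` → original = {'a': 7, 'b': 7, 'c': 3} (same object as aliased); aliased = {'a': 7, 'b': 7, 'c': 3} (same object as original)
`copied['d'] = 5` → copied = {'a': 7, 'b': 7, 'd': 5}
`print(original)` → prints {'a': 7, 'b': 7, 'c': 3}
`print(copied)` → prints {'a': 7, 'b': 7, 'd': 5}
`print(aliased)` → prints {'a': 7, 'b': 7, 'c': 3}

Answer:
{'a': 7, 'b': 7, 'c': 3}
{'a': 7, 'b': 7, 'd': 5}
{'a': 7, 'b': 7, 'c': 3}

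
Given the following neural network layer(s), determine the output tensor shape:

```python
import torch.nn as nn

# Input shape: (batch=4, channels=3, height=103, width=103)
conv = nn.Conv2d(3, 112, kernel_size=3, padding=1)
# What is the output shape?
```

Input: (4, 3, 103, 103) -> Output: (4, 112, 103, 103)

Answer: (4, 112, 103, 103)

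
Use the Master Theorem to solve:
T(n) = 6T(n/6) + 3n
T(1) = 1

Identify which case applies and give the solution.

a=6, b=6, f(n)=3n. log_6(6) = 1. Since c=1 = 1, Case 2 applies: T(n) = Θ(n^log_b(a) · log n) = O(n log n).

Answer: O(n log n) - Case 2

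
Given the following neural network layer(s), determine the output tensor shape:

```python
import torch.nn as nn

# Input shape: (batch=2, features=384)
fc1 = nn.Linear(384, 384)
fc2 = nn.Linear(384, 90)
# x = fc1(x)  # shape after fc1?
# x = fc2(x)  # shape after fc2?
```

Input: (2, 384) -> after fc1: (2, 384) -> Output: (2, 90)

Answer: (2, 90)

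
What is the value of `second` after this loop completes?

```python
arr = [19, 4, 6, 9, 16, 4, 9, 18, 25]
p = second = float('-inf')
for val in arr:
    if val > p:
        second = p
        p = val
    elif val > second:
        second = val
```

Second largest (with repeats) in [19, 4, 6, 9, 16, 4, 9, 18, 25]
`second` takes the values: -inf → 4 → 6 → 9 → 16 → 18 → 19

Answer: 19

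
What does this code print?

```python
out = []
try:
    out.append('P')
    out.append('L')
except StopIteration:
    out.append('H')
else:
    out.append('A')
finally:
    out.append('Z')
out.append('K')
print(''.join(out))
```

Execution trace: 'P' (try body) → 'L' (try body, no exception) → 'A' (else) → 'Z' (finally) → 'K' (after the try/except). Output: PLAZK

Answer: PLAZK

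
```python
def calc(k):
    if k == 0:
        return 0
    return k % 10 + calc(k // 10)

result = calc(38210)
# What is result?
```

Sum of digits of 38210: 0 + 1 + 2 + 8 + 3 = 14

Answer: 14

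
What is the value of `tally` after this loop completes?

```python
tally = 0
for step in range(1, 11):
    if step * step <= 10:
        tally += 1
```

Count numbers where step² ≤ 10
`tally` takes the values: 0 → 1 → 2 → 3

Answer: 3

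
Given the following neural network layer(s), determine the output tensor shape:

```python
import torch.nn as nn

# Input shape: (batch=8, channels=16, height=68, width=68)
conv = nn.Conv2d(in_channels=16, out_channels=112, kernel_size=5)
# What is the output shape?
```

Input: (8, 16, 68, 68) -> Output: (8, 112, 64, 64)

Answer: (8, 112, 64, 64)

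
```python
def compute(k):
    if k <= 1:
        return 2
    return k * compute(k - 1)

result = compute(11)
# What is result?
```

compute(11) = 11 * 10 * 9 * 8 * 7 * 6 * 5 * 4 * 3 * 2 * 2 = 79833600

Answer: 79833600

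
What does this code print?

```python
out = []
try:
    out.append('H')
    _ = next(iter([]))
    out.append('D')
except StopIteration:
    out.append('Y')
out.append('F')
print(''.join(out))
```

Execution trace: 'H' (try body) → 'Y' (except StopIteration) → 'F' (after the try/except). Output: HYF

Answer: HYF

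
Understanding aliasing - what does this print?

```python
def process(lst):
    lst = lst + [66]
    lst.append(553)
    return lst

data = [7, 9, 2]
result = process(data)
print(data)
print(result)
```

Key concept: rebinding parameter vs mutation.
Step by step:
`data = [7, 9, 2]` → data = [7, 9, 2]
`result = process(data)` → result = [7, 9, 2, 66, 553]
`print(data)` → prints [7, 9, 2]
`print(result)` → prints [7, 9, 2, 66, 553]

Answer:
[7, 9, 2]
[7, 9, 2, 66, 553]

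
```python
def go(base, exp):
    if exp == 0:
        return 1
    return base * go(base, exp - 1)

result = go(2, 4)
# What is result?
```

go(2, 4) = 2 * 2 * 2 * 2 = 16

Answer: 16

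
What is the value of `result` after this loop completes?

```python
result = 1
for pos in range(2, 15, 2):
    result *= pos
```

Product of even numbers 2 to 14
`result` takes the values: 1 → 2 → 8 → 48 → 384 → 3840 → 46080 → 645120

Answer: 645120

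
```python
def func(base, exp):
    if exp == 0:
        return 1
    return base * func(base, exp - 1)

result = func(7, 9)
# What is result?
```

func(7, 9) = 7 * 7 * 7 * 7 * 7 * 7 * 7 * 7 * 7 = 40353607

Answer: 40353607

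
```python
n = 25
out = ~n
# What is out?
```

Trace:
`n = 25` → n = 25
`out = ~n` → out = -26
So out = -26

Answer: -26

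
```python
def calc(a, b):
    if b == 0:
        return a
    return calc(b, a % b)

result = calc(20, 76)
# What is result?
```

calc(20, 76) -> calc(76, 20) -> calc(20, 16) -> calc(16, 4) -> calc(4, 0) -> 4

Answer: 4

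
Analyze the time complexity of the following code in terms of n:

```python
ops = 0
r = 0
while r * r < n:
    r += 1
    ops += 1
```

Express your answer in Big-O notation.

Each loop level contributes: √n. Multiplying the contributions gives O(√n).

Answer: O(√n)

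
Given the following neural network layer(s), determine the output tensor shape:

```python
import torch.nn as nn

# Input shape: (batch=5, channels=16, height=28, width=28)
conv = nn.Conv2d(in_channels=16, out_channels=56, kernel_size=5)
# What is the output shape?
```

Input: (5, 16, 28, 28) -> Output: (5, 56, 24, 24)

Answer: (5, 56, 24, 24)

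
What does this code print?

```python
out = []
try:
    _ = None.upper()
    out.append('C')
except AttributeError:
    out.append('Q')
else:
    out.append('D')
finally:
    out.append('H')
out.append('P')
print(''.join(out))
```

Execution trace: 'Q' (except AttributeError) → 'H' (finally) → 'P' (after the try/except). Output: QHP

Answer: QHP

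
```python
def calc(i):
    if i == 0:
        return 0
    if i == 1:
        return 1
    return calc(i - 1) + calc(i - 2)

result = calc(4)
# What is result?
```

Build up from base cases: calc(0)=0, calc(1)=1, calc(2)=1, calc(3)=2, calc(4)=3

Answer: 3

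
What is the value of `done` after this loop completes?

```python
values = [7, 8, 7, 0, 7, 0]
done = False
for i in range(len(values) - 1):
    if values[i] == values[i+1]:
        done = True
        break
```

Check consecutive duplicates in [7, 8, 7, 0, 7, 0]
`done` takes the values: False

Answer: False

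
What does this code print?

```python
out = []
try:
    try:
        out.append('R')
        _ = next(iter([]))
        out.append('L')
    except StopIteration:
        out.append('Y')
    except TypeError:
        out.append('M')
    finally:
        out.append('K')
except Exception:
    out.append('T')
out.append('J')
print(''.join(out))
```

Execution trace: 'R' (inner try body) → 'Y' (inner except StopIteration) → 'K' (inner finally) → 'J' (after the try/except). Output: RYKJ

Answer: RYKJ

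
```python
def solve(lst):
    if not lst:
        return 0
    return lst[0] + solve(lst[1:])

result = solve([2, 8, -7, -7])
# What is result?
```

2 + 8 + (-7) + (-7) + 0 = -4

Answer: -4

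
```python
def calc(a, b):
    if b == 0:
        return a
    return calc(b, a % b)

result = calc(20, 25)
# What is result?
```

calc(20, 25) -> calc(25, 20) -> calc(20, 5) -> calc(5, 0) -> 5

Answer: 5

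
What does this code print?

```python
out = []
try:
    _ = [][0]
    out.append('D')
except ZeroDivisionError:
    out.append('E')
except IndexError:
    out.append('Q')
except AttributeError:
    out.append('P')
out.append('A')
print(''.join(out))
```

Execution trace: 'Q' (except IndexError) → 'A' (after the try/except). Output: QA

Answer: QA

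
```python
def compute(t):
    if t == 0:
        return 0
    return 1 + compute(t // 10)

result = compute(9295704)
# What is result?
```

Count of digits of 9295704: 7

Answer: 7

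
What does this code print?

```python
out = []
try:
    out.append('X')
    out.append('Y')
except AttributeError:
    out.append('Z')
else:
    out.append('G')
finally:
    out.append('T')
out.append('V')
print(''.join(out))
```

Execution trace: 'X' (try body) → 'Y' (try body, no exception) → 'G' (else) → 'T' (finally) → 'V' (after the try/except). Output: XYGTV

Answer: XYGTV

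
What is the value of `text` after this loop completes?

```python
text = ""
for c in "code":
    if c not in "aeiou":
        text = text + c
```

Remove vowels from 'code'
`text` takes the values: "" → "c" → "cd"

Answer: "cd"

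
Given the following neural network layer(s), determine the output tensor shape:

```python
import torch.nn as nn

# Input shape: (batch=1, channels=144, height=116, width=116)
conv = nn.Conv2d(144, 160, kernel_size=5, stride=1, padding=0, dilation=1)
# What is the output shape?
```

Input: (1, 144, 116, 116) -> Output: (1, 160, 112, 112)

Answer: (1, 160, 112, 112)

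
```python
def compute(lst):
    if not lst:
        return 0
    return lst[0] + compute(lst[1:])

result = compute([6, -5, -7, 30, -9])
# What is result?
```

6 + (-5) + (-7) + 30 + (-9) + 0 = 15

Answer: 15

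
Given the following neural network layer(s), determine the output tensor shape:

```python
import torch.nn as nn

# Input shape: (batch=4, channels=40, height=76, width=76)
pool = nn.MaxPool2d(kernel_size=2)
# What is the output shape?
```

Input: (4, 40, 76, 76) -> Output: (4, 40, 38, 38)

Answer: (4, 40, 38, 38)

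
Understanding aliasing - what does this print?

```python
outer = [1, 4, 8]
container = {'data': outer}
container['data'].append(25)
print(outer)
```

Key concept: dict holds reference to list.
Step by step:
`outer = [1, 4, 8]` → outer = [1, 4, 8]
`container = {'data': outer}` → container = {'data': [1, 4, 8]}
`container['data'].append(25)` → outer = [1, 4, 8, 25]; container = {'data': [1, 4, 8, 25]}
`print(outer)` → prints [1, 4, 8, 25]

Answer: [1, 4, 8, 25]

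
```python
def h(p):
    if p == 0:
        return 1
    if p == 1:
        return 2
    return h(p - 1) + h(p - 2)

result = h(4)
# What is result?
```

Build up from base cases: h(0)=1, h(1)=2, h(2)=3, h(3)=5, h(4)=8

Answer: 8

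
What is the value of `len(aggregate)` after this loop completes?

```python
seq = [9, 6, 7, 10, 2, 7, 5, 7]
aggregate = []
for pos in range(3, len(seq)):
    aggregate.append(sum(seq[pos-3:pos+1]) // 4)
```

Number of 4-element averages
`aggregate` takes the values: [] → [8] → [8, 6] → [8, 6, 6] → [8, 6, 6, 6] → [8, 6, 6, 6, 5]
So `len(aggregate)` = 5

Answer: 5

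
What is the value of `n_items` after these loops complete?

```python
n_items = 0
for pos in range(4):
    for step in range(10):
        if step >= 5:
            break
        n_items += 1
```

Inner breaks at 5, outer runs 4 times
`n_items` takes the values: 0 → 1 → 2 → 3 → 4 → 5 → 6 → 7 → 8 → 9 → 10 → 11 → 12 → 13 → 14 → 15 → 16 → 17 → 18 → 19 → 20

Answer: 20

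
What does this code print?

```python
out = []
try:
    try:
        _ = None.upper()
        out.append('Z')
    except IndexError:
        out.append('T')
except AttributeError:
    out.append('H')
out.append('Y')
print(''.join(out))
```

Execution trace: 'H' (outer except AttributeError) → 'Y' (after the try/except). Output: HY

Answer: HY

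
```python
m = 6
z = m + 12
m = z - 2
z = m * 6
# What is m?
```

Trace:
`m = 6` → m = 6
`z = m + 12` → z = 18
`m = z - 2` → m = 16
`z = m * 6` → z = 96
So m = 16

Answer: 16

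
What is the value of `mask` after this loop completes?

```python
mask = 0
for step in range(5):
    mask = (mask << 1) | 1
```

Build 5 consecutive 1-bits: 0b11111
`mask` takes the values: 0 → 1 → 3 → 7 → 15 → 31

Answer: 31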